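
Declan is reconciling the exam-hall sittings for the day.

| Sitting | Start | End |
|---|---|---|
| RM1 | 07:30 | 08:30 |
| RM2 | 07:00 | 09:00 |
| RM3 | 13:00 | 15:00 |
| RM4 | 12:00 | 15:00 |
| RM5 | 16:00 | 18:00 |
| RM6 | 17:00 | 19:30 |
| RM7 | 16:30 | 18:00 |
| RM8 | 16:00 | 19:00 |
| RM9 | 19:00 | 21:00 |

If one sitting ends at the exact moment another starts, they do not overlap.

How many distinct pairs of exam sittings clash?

9

Sorted by start: RM2, RM1, RM4, RM3, RM5, RM8, RM7, RM6, RM9.
RM1 starts before RM2 ends → RM2 and RM1 overlap.
RM4 starts after RM2 ends — done with RM2.
RM4 starts after RM1 ends — done with RM1.
RM3 starts before RM4 ends → RM4 and RM3 overlap.
RM5 starts after RM4 ends — done with RM4.
RM5 starts after RM3 ends — done with RM3.
RM8 starts before RM5 ends → RM5 and RM8 overlap.
RM7 starts before RM5 ends → RM5 and RM7 overlap.
RM6 starts before RM5 ends → RM5 and RM6 overlap.
RM9 starts after RM5 ends.
RM7 starts before RM8 ends → RM8 and RM7 overlap.
RM6 starts before RM8 ends → RM8 and RM6 overlap.
RM9 starts exactly when RM8 ends (back-to-back, no overlap).
RM6 starts before RM7 ends → RM7 and RM6 overlap.
RM9 starts after RM7 ends.
RM9 starts before RM6 ends → RM6 and RM9 overlap.
Overlapping pairs: RM1 & RM2, RM3 & RM4, RM5 & RM6, RM5 & RM7, RM5 & RM8, RM6 & RM7, RM6 & RM8, RM6 & RM9, RM7 & RM8 — 9 in total.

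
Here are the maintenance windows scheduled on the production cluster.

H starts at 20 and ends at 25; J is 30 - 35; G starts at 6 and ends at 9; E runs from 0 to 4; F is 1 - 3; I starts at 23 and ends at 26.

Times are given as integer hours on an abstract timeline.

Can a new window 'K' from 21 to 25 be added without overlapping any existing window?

E: ends 4 at or before K starts 21 → clear.
F: ends 3 at or before K starts 21 → clear.
G: ends 9 at or before K starts 21 → clear.
H: starts 20 before K ends 25, and ends 25 after K starts 21 → overlap.
I: starts 23 before K ends 25, and ends 26 after K starts 21 → overlap.
J: starts 30 at or after K ends 25 → clear.
K overlaps H, I.

No — it overlaps H, I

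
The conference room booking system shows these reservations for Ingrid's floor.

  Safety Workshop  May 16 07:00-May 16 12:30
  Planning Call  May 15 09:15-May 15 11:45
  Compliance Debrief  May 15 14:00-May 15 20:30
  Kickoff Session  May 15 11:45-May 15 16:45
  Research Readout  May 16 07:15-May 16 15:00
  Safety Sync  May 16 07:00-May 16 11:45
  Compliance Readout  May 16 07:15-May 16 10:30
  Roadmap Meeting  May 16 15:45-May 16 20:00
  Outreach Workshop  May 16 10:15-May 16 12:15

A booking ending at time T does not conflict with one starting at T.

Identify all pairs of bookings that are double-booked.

Sorted by start: Planning Call, Kickoff Session, Compliance Debrief, Safety Workshop, Safety Sync, Compliance Readout, Research Readout, Outreach Workshop, Roadmap Meeting.
Kickoff Session starts exactly when Planning Call ends (back-to-back, no overlap), so nothing later overlaps Planning Call either.
Compliance Debrief starts before Kickoff Session ends → Kickoff Session and Compliance Debrief overlap.
Safety Workshop starts after Kickoff Session ends, so nothing later overlaps Kickoff Session either.
Safety Workshop starts after Compliance Debrief ends, so nothing later overlaps Compliance Debrief either.
Safety Sync starts before Safety Workshop ends → Safety Workshop and Safety Sync overlap.
Compliance Readout starts before Safety Workshop ends → Safety Workshop and Compliance Readout overlap.
Research Readout starts before Safety Workshop ends → Safety Workshop and Research Readout overlap.
Outreach Workshop starts before Safety Workshop ends → Safety Workshop and Outreach Workshop overlap.
Roadmap Meeting starts after Safety Workshop ends.
Compliance Readout starts before Safety Sync ends → Safety Sync and Compliance Readout overlap.
Research Readout starts before Safety Sync ends → Safety Sync and Research Readout overlap.
Outreach Workshop starts before Safety Sync ends → Safety Sync and Outreach Workshop overlap.
Roadmap Meeting starts after Safety Sync ends.
Research Readout starts before Compliance Readout ends → Compliance Readout and Research Readout overlap.
Outreach Workshop starts before Compliance Readout ends → Compliance Readout and Outreach Workshop overlap.
Roadmap Meeting starts after Compliance Readout ends.
Outreach Workshop starts before Research Readout ends → Research Readout and Outreach Workshop overlap.
Roadmap Meeting starts after Research Readout ends.
Roadmap Meeting starts after Outreach Workshop ends.

Compliance Debrief & Kickoff Session, Compliance Readout & Outreach Workshop, Compliance Readout & Research Readout, Compliance Readout & Safety Sync, Compliance Readout & Safety Workshop, Outreach Workshop & Research Readout, Outreach Workshop & Safety Sync, Outreach Workshop & Safety Workshop, Research Readout & Safety Sync, Research Readout & Safety Workshop, Safety Sync & Safety Workshop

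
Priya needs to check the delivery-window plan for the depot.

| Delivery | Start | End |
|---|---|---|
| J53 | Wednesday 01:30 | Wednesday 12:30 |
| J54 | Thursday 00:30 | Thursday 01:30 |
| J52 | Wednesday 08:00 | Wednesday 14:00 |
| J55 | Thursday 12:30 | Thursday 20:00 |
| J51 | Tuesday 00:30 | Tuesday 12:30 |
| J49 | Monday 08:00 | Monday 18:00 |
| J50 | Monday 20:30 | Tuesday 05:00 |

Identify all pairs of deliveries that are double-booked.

J50 & J51, J52 & J53

Sorted by start: J49, J50, J51, J53, J52, J54, J55.
J50 starts after J49 ends, so nothing later overlaps J49 either.
J51 starts before J50 ends → J50 and J51 overlap.
J53 starts after J50 ends, so nothing later overlaps J50 either.
J53 starts after J51 ends, so nothing later overlaps J51 either.
J52 starts before J53 ends → J53 and J52 overlap.
J54 starts after J53 ends, so nothing later overlaps J53 either.
J54 starts after J52 ends, so nothing later overlaps J52 either.
J55 starts after J54 ends.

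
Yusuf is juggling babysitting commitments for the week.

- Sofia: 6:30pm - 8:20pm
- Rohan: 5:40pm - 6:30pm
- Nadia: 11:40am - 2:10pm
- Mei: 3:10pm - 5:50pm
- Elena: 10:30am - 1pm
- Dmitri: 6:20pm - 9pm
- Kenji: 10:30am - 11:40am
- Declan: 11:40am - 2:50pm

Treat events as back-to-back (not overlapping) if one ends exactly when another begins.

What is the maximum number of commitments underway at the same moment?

3

Sort all start/end points and keep a running count:
10:30am start Elena → 1
10:30am start Kenji → 2
11:40am end Kenji → 1
11:40am start Declan → 2
11:40am start Nadia → 3
1pm end Elena → 2
2:10pm end Nadia → 1
2:50pm end Declan → 0
3:10pm start Mei → 1
5:40pm start Rohan → 2
5:50pm end Mei → 1
6:20pm start Dmitri → 2
6:30pm end Rohan → 1
6:30pm start Sofia → 2
8:20pm end Sofia → 1
9pm end Dmitri → 0
Peak is 3, at 11:40am (Declan, Elena, Nadia).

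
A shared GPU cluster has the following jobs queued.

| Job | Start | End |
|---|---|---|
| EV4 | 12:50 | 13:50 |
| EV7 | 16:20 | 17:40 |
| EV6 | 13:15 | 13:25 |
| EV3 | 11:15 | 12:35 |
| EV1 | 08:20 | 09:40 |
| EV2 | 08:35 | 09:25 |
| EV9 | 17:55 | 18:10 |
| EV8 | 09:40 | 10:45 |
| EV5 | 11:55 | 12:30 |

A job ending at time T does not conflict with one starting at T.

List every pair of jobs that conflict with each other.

EV1 & EV2, EV3 & EV5, EV4 & EV6

Check each pair: they overlap iff neither finishes before the other starts.
Sorted by start: EV1, EV2, EV8, EV3, EV5, EV4, EV6, EV7, EV9.
EV2 starts before EV1 ends → EV1 and EV2 overlap.
EV8 starts exactly when EV1 ends (back-to-back, no overlap), so EV1 has no further overlaps.
EV8 starts after EV2 ends, so EV2 has no further overlaps.
EV3 starts after EV8 ends, so EV8 has no further overlaps.
EV5 starts before EV3 ends → EV3 and EV5 overlap.
EV4 starts after EV3 ends, so EV3 has no further overlaps.
EV4 starts after EV5 ends, so EV5 has no further overlaps.
EV6 starts before EV4 ends → EV4 and EV6 overlap.
EV7 starts after EV4 ends, so EV4 has no further overlaps.
EV7 starts after EV6 ends, so EV6 has no further overlaps.
EV9 starts after EV7 ends.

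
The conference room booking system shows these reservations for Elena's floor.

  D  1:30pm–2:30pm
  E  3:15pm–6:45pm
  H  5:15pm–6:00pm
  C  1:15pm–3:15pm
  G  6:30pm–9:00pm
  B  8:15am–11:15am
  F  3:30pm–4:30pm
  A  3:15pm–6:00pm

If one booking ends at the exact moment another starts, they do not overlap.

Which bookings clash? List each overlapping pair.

A & E, A & F, A & H, C & D, E & F, E & G, E & H

Sorted by start: B, C, D, A, E, F, H, G.
C starts after B ends, so B has no further overlaps.
D starts before C ends → C and D overlap.
A starts exactly when C ends (back-to-back, no overlap), so C has no further overlaps.
A starts after D ends, so D has no further overlaps.
E starts before A ends → A and E overlap.
F starts before A ends → A and F overlap.
H starts before A ends → A and H overlap.
G starts after A ends.
F starts before E ends → E and F overlap.
H starts before E ends → E and H overlap.
G starts before E ends → E and G overlap.
H starts after F ends, so F has no further overlaps.
G starts after H ends.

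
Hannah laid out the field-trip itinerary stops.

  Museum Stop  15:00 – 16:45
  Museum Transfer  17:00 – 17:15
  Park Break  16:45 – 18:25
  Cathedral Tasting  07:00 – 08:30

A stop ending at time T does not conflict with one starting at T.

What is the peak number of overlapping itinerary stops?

2

Sort all start/end points and keep a running count:
07:00 start Cathedral Tasting → 1
08:30 end Cathedral Tasting → 0
15:00 start Museum Stop → 1
16:45 end Museum Stop → 0
16:45 start Park Break → 1
17:00 start Museum Transfer → 2
17:15 end Museum Transfer → 1
18:25 end Park Break → 0
Peak is 2, at 17:00 (Museum Transfer, Park Break).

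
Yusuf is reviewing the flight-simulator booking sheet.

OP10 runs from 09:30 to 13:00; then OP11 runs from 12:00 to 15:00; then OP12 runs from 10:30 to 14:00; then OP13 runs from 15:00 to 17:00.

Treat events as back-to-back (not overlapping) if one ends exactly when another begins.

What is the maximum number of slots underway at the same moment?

Sweep the timeline, counting +1 at each start and −1 at each end (ends before starts at a tie):
09:30 start OP10 → 1
10:30 start OP12 → 2
12:00 start OP11 → 3
13:00 end OP10 → 2
14:00 end OP12 → 1
15:00 end OP11 → 0
15:00 start OP13 → 1
17:00 end OP13 → 0
Peak is 3, at 12:00 (OP10, OP11, OP12).

3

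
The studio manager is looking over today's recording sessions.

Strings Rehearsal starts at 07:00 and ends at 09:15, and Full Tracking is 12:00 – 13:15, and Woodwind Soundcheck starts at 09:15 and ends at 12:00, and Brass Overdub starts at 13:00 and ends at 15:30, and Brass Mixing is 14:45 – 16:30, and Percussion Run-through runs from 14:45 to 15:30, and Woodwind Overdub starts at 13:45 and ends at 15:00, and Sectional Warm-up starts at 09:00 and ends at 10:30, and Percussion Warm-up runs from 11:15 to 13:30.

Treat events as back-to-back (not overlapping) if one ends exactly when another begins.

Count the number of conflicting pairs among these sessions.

12

Two intervals overlap when each starts before the other ends.
Sorted by start: Strings Rehearsal, Sectional Warm-up, Woodwind Soundcheck, Percussion Warm-up, Full Tracking, Brass Overdub, Woodwind Overdub, Brass Mixing, Percussion Run-through.
Sectional Warm-up starts before Strings Rehearsal ends → Strings Rehearsal and Sectional Warm-up overlap.
Woodwind Soundcheck starts exactly when Strings Rehearsal ends (back-to-back, no overlap), so Strings Rehearsal has no further overlaps.
Woodwind Soundcheck starts before Sectional Warm-up ends → Sectional Warm-up and Woodwind Soundcheck overlap.
Percussion Warm-up starts after Sectional Warm-up ends, so Sectional Warm-up has no further overlaps.
Percussion Warm-up starts before Woodwind Soundcheck ends → Woodwind Soundcheck and Percussion Warm-up overlap.
Full Tracking starts exactly when Woodwind Soundcheck ends (back-to-back, no overlap), so Woodwind Soundcheck has no further overlaps.
Full Tracking starts before Percussion Warm-up ends → Percussion Warm-up and Full Tracking overlap.
Brass Overdub starts before Percussion Warm-up ends → Percussion Warm-up and Brass Overdub overlap.
Woodwind Overdub starts after Percussion Warm-up ends, so Percussion Warm-up has no further overlaps.
Brass Overdub starts before Full Tracking ends → Full Tracking and Brass Overdub overlap.
Woodwind Overdub starts after Full Tracking ends, so Full Tracking has no further overlaps.
Woodwind Overdub starts before Brass Overdub ends → Brass Overdub and Woodwind Overdub overlap.
Brass Mixing starts before Brass Overdub ends → Brass Overdub and Brass Mixing overlap.
Percussion Run-through starts before Brass Overdub ends → Brass Overdub and Percussion Run-through overlap.
Brass Mixing starts before Woodwind Overdub ends → Woodwind Overdub and Brass Mixing overlap.
Percussion Run-through starts before Woodwind Overdub ends → Woodwind Overdub and Percussion Run-through overlap.
Percussion Run-through starts before Brass Mixing ends → Brass Mixing and Percussion Run-through overlap.
Overlapping pairs: Brass Mixing & Brass Overdub, Brass Mixing & Percussion Run-through, Brass Mixing & Woodwind Overdub, Brass Overdub & Full Tracking, Brass Overdub & Percussion Run-through, Brass Overdub & Percussion Warm-up, Brass Overdub & Woodwind Overdub, Full Tracking & Percussion Warm-up, Percussion Run-through & Woodwind Overdub, Percussion Warm-up & Woodwind Soundcheck, Sectional Warm-up & Strings Rehearsal, Sectional Warm-up & Woodwind Soundcheck — 12 in total.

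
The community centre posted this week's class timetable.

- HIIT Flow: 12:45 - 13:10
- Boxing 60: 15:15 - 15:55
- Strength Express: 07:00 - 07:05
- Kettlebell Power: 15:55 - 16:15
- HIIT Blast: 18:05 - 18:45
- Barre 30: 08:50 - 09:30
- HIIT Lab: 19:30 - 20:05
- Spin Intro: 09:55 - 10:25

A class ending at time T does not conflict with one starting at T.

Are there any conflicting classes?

Sorted by start: Strength Express, Barre 30, Spin Intro, HIIT Flow, Boxing 60, Kettlebell Power, HIIT Blast, HIIT Lab.
Barre 30 starts after Strength Express ends; Strength Express is clear from here.
Spin Intro starts after Barre 30 ends; Barre 30 is clear from here.
HIIT Flow starts after Spin Intro ends; Spin Intro is clear from here.
Boxing 60 starts after HIIT Flow ends; HIIT Flow is clear from here.
Kettlebell Power starts exactly when Boxing 60 ends (back-to-back, no overlap); Boxing 60 is clear from here.
HIIT Blast starts after Kettlebell Power ends; Kettlebell Power is clear from here.
HIIT Lab starts after HIIT Blast ends.
Every pair is clear; the schedule has no overlaps.

No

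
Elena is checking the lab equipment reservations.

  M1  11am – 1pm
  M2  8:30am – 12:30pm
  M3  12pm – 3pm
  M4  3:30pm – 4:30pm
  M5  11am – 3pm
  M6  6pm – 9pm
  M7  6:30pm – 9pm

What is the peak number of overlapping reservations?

Sort all start/end points and keep a running count:
8:30am start M2 → 1
11am start M1 → 2
11am start M5 → 3
12pm start M3 → 4
12:30pm end M2 → 3
1pm end M1 → 2
3pm end M3 → 1
3pm end M5 → 0
3:30pm start M4 → 1
4:30pm end M4 → 0
6pm start M6 → 1
6:30pm start M7 → 2
9pm end M6 → 1
9pm end M7 → 0
Peak is 4, at 12pm (M1, M2, M3, M5).

4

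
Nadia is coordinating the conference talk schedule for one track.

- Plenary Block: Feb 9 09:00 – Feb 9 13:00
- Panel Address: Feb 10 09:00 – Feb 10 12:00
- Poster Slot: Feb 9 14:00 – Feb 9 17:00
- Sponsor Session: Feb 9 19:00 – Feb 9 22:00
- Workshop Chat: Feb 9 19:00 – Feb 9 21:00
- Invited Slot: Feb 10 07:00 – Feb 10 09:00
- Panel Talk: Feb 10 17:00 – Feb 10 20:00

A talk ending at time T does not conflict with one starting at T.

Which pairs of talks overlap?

Two intervals overlap when each starts before the other ends.
Sorted by start: Plenary Block, Poster Slot, Sponsor Session, Workshop Chat, Invited Slot, Panel Address, Panel Talk.
Poster Slot starts after Plenary Block ends; Plenary Block is clear from here.
Sponsor Session starts after Poster Slot ends; Poster Slot is clear from here.
Workshop Chat starts before Sponsor Session ends → Sponsor Session and Workshop Chat overlap.
Invited Slot starts after Sponsor Session ends; Sponsor Session is clear from here.
Invited Slot starts after Workshop Chat ends; Workshop Chat is clear from here.
Panel Address starts exactly when Invited Slot ends (back-to-back, no overlap); Invited Slot is clear from here.
Panel Talk starts after Panel Address ends.

Sponsor Session & Workshop Chat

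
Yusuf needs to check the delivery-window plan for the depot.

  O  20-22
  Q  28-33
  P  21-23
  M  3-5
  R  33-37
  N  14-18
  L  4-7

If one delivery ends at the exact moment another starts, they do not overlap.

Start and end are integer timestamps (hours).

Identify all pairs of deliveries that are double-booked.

Sorted by start: M, L, N, O, P, Q, R.
L starts before M ends → M and L overlap.
N starts after M ends — done with M.
N starts after L ends — done with L.
O starts after N ends — done with N.
P starts before O ends → O and P overlap.
Q starts after O ends — done with O.
Q starts after P ends — done with P.
R starts exactly when Q ends (back-to-back, no overlap).

L & M, O & P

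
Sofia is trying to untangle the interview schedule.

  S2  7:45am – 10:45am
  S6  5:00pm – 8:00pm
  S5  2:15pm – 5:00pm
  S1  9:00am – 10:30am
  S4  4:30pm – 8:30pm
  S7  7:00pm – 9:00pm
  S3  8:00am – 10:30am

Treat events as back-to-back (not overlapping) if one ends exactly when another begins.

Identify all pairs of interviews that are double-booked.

Two intervals overlap when each starts before the other ends.
Sorted by start: S2, S3, S1, S5, S4, S6, S7.
S3 starts before S2 ends → S2 and S3 overlap.
S1 starts before S2 ends → S2 and S1 overlap.
S5 starts after S2 ends, so nothing later overlaps S2 either.
S1 starts before S3 ends → S3 and S1 overlap.
S5 starts after S3 ends, so nothing later overlaps S3 either.
S5 starts after S1 ends, so nothing later overlaps S1 either.
S4 starts before S5 ends → S5 and S4 overlap.
S6 starts exactly when S5 ends (back-to-back, no overlap), so nothing later overlaps S5 either.
S6 starts before S4 ends → S4 and S6 overlap.
S7 starts before S4 ends → S4 and S7 overlap.
S7 starts before S6 ends → S6 and S7 overlap.

S1 & S2, S1 & S3, S2 & S3, S4 & S5, S4 & S6, S4 & S7, S6 & S7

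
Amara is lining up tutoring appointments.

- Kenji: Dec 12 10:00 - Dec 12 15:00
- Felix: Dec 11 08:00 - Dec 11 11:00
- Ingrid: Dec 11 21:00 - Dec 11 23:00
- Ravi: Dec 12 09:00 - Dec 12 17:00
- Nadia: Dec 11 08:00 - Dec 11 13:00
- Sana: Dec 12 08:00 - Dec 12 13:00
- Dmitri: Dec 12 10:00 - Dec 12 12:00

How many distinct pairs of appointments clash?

7

Sorted by start: Felix, Nadia, Ingrid, Sana, Ravi, Dmitri, Kenji.
Nadia starts before Felix ends → Felix and Nadia overlap.
Ingrid starts after Felix ends, so nothing later overlaps Felix either.
Ingrid starts after Nadia ends, so nothing later overlaps Nadia either.
Sana starts after Ingrid ends, so nothing later overlaps Ingrid either.
Ravi starts before Sana ends → Sana and Ravi overlap.
Dmitri starts before Sana ends → Sana and Dmitri overlap.
Kenji starts before Sana ends → Sana and Kenji overlap.
Dmitri starts before Ravi ends → Ravi and Dmitri overlap.
Kenji starts before Ravi ends → Ravi and Kenji overlap.
Kenji starts before Dmitri ends → Dmitri and Kenji overlap.
Overlapping pairs: Dmitri & Kenji, Dmitri & Ravi, Dmitri & Sana, Felix & Nadia, Kenji & Ravi, Kenji & Sana, Ravi & Sana — 7 in total.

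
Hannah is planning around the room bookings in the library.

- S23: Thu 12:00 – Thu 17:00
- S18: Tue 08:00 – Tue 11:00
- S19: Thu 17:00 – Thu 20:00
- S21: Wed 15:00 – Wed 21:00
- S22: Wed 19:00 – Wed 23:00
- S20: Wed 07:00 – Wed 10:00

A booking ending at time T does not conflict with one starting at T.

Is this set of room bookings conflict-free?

Check each pair: they overlap iff neither finishes before the other starts.
Sorted by start: S18, S20, S21, S22, S23, S19.
S20 starts after S18 ends — done with S18.
S21 starts after S20 ends — done with S20.
S22 starts before S21 ends → S21 and S22 overlap.
That's a conflict, so the schedule is not conflict-free.

No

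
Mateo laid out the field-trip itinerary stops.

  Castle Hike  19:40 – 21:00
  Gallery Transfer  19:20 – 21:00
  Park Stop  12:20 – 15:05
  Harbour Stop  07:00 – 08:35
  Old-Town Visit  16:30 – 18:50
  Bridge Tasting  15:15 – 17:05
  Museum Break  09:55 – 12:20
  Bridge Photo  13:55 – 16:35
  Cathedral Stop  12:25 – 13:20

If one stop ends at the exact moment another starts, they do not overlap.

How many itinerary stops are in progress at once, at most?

Walk through starts and ends in time order (an end at T is processed before a start at T):
07:00 start Harbour Stop → 1
08:35 end Harbour Stop → 0
09:55 start Museum Break → 1
12:20 end Museum Break → 0
12:20 start Park Stop → 1
12:25 start Cathedral Stop → 2
13:20 end Cathedral Stop → 1
13:55 start Bridge Photo → 2
15:05 end Park Stop → 1
15:15 start Bridge Tasting → 2
16:30 start Old-Town Visit → 3
16:35 end Bridge Photo → 2
17:05 end Bridge Tasting → 1
18:50 end Old-Town Visit → 0
19:20 start Gallery Transfer → 1
19:40 start Castle Hike → 2
21:00 end Castle Hike → 1
21:00 end Gallery Transfer → 0
Peak is 3, at 16:30 (Bridge Photo, Bridge Tasting, Old-Town Visit).

3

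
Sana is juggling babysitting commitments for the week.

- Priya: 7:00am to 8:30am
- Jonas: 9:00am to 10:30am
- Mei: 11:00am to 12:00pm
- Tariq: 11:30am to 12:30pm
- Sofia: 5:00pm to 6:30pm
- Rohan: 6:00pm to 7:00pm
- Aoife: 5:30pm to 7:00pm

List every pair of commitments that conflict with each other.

Aoife & Rohan, Aoife & Sofia, Mei & Tariq, Rohan & Sofia

Sorted by start: Priya, Jonas, Mei, Tariq, Sofia, Aoife, Rohan.
Jonas starts after Priya ends; Priya is clear from here.
Mei starts after Jonas ends; Jonas is clear from here.
Tariq starts before Mei ends → Mei and Tariq overlap.
Sofia starts after Mei ends; Mei is clear from here.
Sofia starts after Tariq ends; Tariq is clear from here.
Aoife starts before Sofia ends → Sofia and Aoife overlap.
Rohan starts before Sofia ends → Sofia and Rohan overlap.
Rohan starts before Aoife ends → Aoife and Rohan overlap.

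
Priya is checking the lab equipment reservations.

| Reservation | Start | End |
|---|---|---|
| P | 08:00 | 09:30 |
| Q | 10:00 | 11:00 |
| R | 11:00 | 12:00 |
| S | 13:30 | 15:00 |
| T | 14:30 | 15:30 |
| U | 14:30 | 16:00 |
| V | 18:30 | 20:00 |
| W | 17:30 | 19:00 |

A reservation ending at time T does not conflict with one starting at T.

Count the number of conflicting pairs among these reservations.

Sorted by start: P, Q, R, S, T, U, W, V.
Q starts after P ends — done with P.
R starts exactly when Q ends (back-to-back, no overlap) — done with Q.
S starts after R ends — done with R.
T starts before S ends → S and T overlap.
U starts before S ends → S and U overlap.
W starts after S ends — done with S.
U starts before T ends → T and U overlap.
W starts after T ends — done with T.
W starts after U ends — done with U.
V starts before W ends → W and V overlap.
Overlapping pairs: S & T, S & U, T & U, V & W — 4 in total.

4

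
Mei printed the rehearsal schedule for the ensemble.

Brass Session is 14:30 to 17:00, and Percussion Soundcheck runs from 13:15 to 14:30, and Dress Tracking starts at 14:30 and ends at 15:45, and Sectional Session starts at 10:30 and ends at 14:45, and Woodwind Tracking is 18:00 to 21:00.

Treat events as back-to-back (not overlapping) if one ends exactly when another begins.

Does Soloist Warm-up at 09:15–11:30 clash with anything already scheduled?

Sectional Session: starts 10:30 before Soloist Warm-up ends 11:30, and ends 14:45 after Soloist Warm-up starts 09:15 → overlap.
Percussion Soundcheck: starts 13:15 at or after Soloist Warm-up ends 11:30 → clear.
Brass Session: starts 14:30 at or after Soloist Warm-up ends 11:30 → clear.
Dress Tracking: starts 14:30 at or after Soloist Warm-up ends 11:30 → clear.
Woodwind Tracking: starts 18:00 at or after Soloist Warm-up ends 11:30 → clear.
Soloist Warm-up overlaps Sectional Session.

Yes — it overlaps Sectional Session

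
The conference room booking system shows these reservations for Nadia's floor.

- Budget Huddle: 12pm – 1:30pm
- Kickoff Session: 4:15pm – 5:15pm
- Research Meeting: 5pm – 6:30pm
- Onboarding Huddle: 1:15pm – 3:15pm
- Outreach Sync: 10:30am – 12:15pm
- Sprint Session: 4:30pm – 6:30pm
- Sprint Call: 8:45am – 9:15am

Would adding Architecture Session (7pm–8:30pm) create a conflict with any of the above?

Sprint Call: ends 9:15am at or before Architecture Session starts 7pm → clear.
Outreach Sync: ends 12:15pm at or before Architecture Session starts 7pm → clear.
Budget Huddle: ends 1:30pm at or before Architecture Session starts 7pm → clear.
Onboarding Huddle: ends 3:15pm at or before Architecture Session starts 7pm → clear.
Kickoff Session: ends 5:15pm at or before Architecture Session starts 7pm → clear.
Sprint Session: ends 6:30pm at or before Architecture Session starts 7pm → clear.
Research Meeting: ends 6:30pm at or before Architecture Session starts 7pm → clear.

No — it doesn't clash with anything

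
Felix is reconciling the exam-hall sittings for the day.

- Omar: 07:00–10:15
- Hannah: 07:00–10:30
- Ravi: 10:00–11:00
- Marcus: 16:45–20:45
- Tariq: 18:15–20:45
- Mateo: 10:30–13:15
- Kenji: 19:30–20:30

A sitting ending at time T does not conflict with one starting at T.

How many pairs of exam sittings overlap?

7

Check each pair: they overlap iff neither finishes before the other starts.
Sorted by start: Omar, Hannah, Ravi, Mateo, Marcus, Tariq, Kenji.
Hannah starts before Omar ends → Omar and Hannah overlap.
Ravi starts before Omar ends → Omar and Ravi overlap.
Mateo starts after Omar ends, so nothing later overlaps Omar either.
Ravi starts before Hannah ends → Hannah and Ravi overlap.
Mateo starts exactly when Hannah ends (back-to-back, no overlap), so nothing later overlaps Hannah either.
Mateo starts before Ravi ends → Ravi and Mateo overlap.
Marcus starts after Ravi ends, so nothing later overlaps Ravi either.
Marcus starts after Mateo ends, so nothing later overlaps Mateo either.
Tariq starts before Marcus ends → Marcus and Tariq overlap.
Kenji starts before Marcus ends → Marcus and Kenji overlap.
Kenji starts before Tariq ends → Tariq and Kenji overlap.
Overlapping pairs: Hannah & Omar, Hannah & Ravi, Kenji & Marcus, Kenji & Tariq, Marcus & Tariq, Mateo & Ravi, Omar & Ravi — 7 in total.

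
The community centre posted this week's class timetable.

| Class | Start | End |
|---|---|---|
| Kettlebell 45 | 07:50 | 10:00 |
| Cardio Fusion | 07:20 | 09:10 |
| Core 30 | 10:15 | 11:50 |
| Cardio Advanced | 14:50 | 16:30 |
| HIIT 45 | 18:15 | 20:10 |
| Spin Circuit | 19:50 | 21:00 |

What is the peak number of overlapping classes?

2

Walk through starts and ends in time order (an end at T is processed before a start at T):
07:20 start Cardio Fusion → 1
07:50 start Kettlebell 45 → 2
09:10 end Cardio Fusion → 1
10:00 end Kettlebell 45 → 0
10:15 start Core 30 → 1
11:50 end Core 30 → 0
14:50 start Cardio Advanced → 1
16:30 end Cardio Advanced → 0
18:15 start HIIT 45 → 1
19:50 start Spin Circuit → 2
20:10 end HIIT 45 → 1
21:00 end Spin Circuit → 0
Peak is 2, at 07:50 (Cardio Fusion, Kettlebell 45).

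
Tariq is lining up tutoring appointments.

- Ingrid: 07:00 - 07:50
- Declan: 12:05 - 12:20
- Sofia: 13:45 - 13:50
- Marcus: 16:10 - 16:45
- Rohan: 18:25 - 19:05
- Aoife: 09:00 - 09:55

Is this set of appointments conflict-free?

Yes

Two intervals overlap when each starts before the other ends.
Sorted by start: Ingrid, Aoife, Declan, Sofia, Marcus, Rohan.
Aoife starts after Ingrid ends, so Ingrid has no further overlaps.
Declan starts after Aoife ends, so Aoife has no further overlaps.
Sofia starts after Declan ends, so Declan has no further overlaps.
Marcus starts after Sofia ends, so Sofia has no further overlaps.
Rohan starts after Marcus ends.
Every pair is clear; the schedule has no overlaps.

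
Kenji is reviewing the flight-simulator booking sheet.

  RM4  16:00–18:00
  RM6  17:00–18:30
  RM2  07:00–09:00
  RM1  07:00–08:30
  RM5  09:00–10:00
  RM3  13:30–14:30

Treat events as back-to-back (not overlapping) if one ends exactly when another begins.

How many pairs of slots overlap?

2

Sorted by start: RM1, RM2, RM5, RM3, RM4, RM6.
RM2 starts before RM1 ends → RM1 and RM2 overlap.
RM5 starts after RM1 ends — done with RM1.
RM5 starts exactly when RM2 ends (back-to-back, no overlap) — done with RM2.
RM3 starts after RM5 ends — done with RM5.
RM4 starts after RM3 ends — done with RM3.
RM6 starts before RM4 ends → RM4 and RM6 overlap.
Overlapping pairs: RM1 & RM2, RM4 & RM6 — 2 in total.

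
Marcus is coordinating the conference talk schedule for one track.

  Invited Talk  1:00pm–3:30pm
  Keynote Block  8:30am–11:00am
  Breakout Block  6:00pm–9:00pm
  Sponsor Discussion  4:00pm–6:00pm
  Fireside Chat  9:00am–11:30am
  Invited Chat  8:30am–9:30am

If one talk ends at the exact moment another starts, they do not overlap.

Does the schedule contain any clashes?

Yes

Sorted by start: Keynote Block, Invited Chat, Fireside Chat, Invited Talk, Sponsor Discussion, Breakout Block.
Invited Chat starts before Keynote Block ends → Keynote Block and Invited Chat overlap.
That's a conflict, so the schedule is not conflict-free.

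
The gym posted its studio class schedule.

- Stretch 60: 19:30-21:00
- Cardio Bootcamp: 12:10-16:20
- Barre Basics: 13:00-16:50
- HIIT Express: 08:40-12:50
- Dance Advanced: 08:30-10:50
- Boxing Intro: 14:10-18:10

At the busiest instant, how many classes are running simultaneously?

Sort all start/end points and keep a running count:
08:30 start Dance Advanced → 1
08:40 start HIIT Express → 2
10:50 end Dance Advanced → 1
12:10 start Cardio Bootcamp → 2
12:50 end HIIT Express → 1
13:00 start Barre Basics → 2
14:10 start Boxing Intro → 3
16:20 end Cardio Bootcamp → 2
16:50 end Barre Basics → 1
18:10 end Boxing Intro → 0
19:30 start Stretch 60 → 1
21:00 end Stretch 60 → 0
Peak is 3, at 14:10 (Barre Basics, Boxing Intro, Cardio Bootcamp).

3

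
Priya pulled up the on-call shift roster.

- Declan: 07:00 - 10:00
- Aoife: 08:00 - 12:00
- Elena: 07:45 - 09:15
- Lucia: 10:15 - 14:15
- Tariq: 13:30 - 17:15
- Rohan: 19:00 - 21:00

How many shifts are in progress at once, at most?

3

Walk through starts and ends in time order (an end at T is processed before a start at T):
07:00 start Declan → 1
07:45 start Elena → 2
08:00 start Aoife → 3
09:15 end Elena → 2
10:00 end Declan → 1
10:15 start Lucia → 2
12:00 end Aoife → 1
13:30 start Tariq → 2
14:15 end Lucia → 1
17:15 end Tariq → 0
19:00 start Rohan → 1
21:00 end Rohan → 0
Peak is 3, at 08:00 (Aoife, Declan, Elena).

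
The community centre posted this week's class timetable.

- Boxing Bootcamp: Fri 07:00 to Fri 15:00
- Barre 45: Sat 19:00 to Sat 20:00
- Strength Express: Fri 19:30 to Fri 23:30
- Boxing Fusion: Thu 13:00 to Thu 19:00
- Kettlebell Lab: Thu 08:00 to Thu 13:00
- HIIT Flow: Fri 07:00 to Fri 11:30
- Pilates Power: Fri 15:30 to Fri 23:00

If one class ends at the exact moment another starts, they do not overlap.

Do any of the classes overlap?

Yes

Sorted by start: Kettlebell Lab, Boxing Fusion, HIIT Flow, Boxing Bootcamp, Pilates Power, Strength Express, Barre 45.
Boxing Fusion starts exactly when Kettlebell Lab ends (back-to-back, no overlap), so nothing later overlaps Kettlebell Lab either.
HIIT Flow starts after Boxing Fusion ends, so nothing later overlaps Boxing Fusion either.
Boxing Bootcamp starts before HIIT Flow ends → HIIT Flow and Boxing Bootcamp overlap.
That's a conflict, so the schedule is not conflict-free.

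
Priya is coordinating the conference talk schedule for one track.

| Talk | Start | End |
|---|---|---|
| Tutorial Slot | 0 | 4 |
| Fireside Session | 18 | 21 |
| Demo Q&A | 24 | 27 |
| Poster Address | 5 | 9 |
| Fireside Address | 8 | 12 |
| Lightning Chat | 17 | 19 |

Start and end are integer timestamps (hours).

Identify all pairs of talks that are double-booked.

Two intervals overlap when each starts before the other ends.
Sorted by start: Tutorial Slot, Poster Address, Fireside Address, Lightning Chat, Fireside Session, Demo Q&A.
Poster Address starts after Tutorial Slot ends, so Tutorial Slot has no further overlaps.
Fireside Address starts before Poster Address ends → Poster Address and Fireside Address overlap.
Lightning Chat starts after Poster Address ends, so Poster Address has no further overlaps.
Lightning Chat starts after Fireside Address ends, so Fireside Address has no further overlaps.
Fireside Session starts before Lightning Chat ends → Lightning Chat and Fireside Session overlap.
Demo Q&A starts after Lightning Chat ends.
Demo Q&A starts after Fireside Session ends.

Fireside Address & Poster Address, Fireside Session & Lightning Chat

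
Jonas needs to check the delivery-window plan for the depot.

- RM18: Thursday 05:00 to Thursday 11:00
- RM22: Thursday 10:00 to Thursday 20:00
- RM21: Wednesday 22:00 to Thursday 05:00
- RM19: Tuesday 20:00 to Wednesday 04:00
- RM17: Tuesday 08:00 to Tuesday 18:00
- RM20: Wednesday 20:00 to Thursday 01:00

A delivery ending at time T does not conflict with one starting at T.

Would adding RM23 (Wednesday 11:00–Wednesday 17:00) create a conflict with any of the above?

RM17: ends Tuesday 18:00 at or before RM23 starts Wednesday 11:00 → clear.
RM19: ends Wednesday 04:00 at or before RM23 starts Wednesday 11:00 → clear.
RM20: starts Wednesday 20:00 at or after RM23 ends Wednesday 17:00 → clear.
RM21: starts Wednesday 22:00 at or after RM23 ends Wednesday 17:00 → clear.
RM18: starts Thursday 05:00 at or after RM23 ends Wednesday 17:00 → clear.
RM22: starts Thursday 10:00 at or after RM23 ends Wednesday 17:00 → clear.

No — it doesn't clash with anything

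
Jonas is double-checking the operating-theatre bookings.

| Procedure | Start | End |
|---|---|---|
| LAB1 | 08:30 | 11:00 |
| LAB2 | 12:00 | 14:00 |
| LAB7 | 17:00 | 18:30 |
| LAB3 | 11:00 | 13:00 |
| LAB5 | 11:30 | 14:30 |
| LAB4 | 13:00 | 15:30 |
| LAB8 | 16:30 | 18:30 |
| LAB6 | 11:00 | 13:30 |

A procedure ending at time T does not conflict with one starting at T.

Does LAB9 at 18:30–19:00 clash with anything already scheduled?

LAB1: ends 11:00 at or before LAB9 starts 18:30 → clear.
LAB3: ends 13:00 at or before LAB9 starts 18:30 → clear.
LAB6: ends 13:30 at or before LAB9 starts 18:30 → clear.
LAB5: ends 14:30 at or before LAB9 starts 18:30 → clear.
LAB2: ends 14:00 at or before LAB9 starts 18:30 → clear.
LAB4: ends 15:30 at or before LAB9 starts 18:30 → clear.
LAB8: ends 18:30 at or before LAB9 starts 18:30 → clear.
LAB7: ends 18:30 at or before LAB9 starts 18:30 → clear.

No — it doesn't clash with anything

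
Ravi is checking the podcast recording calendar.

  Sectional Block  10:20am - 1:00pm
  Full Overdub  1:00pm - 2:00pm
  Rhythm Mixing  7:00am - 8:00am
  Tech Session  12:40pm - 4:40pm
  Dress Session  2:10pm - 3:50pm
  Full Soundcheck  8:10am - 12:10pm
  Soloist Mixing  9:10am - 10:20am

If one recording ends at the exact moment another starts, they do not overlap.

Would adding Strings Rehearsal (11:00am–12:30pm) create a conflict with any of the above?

Yes — it overlaps Full Soundcheck, Sectional Block

Rhythm Mixing: ends 8:00am at or before Strings Rehearsal starts 11:00am → clear.
Full Soundcheck: starts 8:10am before Strings Rehearsal ends 12:30pm, and ends 12:10pm after Strings Rehearsal starts 11:00am → overlap.
Soloist Mixing: ends 10:20am at or before Strings Rehearsal starts 11:00am → clear.
Sectional Block: starts 10:20am before Strings Rehearsal ends 12:30pm, and ends 1:00pm after Strings Rehearsal starts 11:00am → overlap.
Tech Session: starts 12:40pm at or after Strings Rehearsal ends 12:30pm → clear.
Full Overdub: starts 1:00pm at or after Strings Rehearsal ends 12:30pm → clear.
Dress Session: starts 2:10pm at or after Strings Rehearsal ends 12:30pm → clear.
Strings Rehearsal overlaps Full Soundcheck, Sectional Block.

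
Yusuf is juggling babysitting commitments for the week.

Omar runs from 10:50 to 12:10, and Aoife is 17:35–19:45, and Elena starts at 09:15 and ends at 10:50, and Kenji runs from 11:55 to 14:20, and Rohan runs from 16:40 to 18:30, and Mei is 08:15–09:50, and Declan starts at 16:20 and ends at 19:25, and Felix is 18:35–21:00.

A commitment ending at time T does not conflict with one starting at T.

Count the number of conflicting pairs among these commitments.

7

Two intervals overlap when each starts before the other ends.
Sorted by start: Mei, Elena, Omar, Kenji, Declan, Rohan, Aoife, Felix.
Elena starts before Mei ends → Mei and Elena overlap.
Omar starts after Mei ends; Mei is clear from here.
Omar starts exactly when Elena ends (back-to-back, no overlap); Elena is clear from here.
Kenji starts before Omar ends → Omar and Kenji overlap.
Declan starts after Omar ends; Omar is clear from here.
Declan starts after Kenji ends; Kenji is clear from here.
Rohan starts before Declan ends → Declan and Rohan overlap.
Aoife starts before Declan ends → Declan and Aoife overlap.
Felix starts before Declan ends → Declan and Felix overlap.
Aoife starts before Rohan ends → Rohan and Aoife overlap.
Felix starts after Rohan ends.
Felix starts before Aoife ends → Aoife and Felix overlap.
Overlapping pairs: Aoife & Declan, Aoife & Felix, Aoife & Rohan, Declan & Felix, Declan & Rohan, Elena & Mei, Kenji & Omar — 7 in total.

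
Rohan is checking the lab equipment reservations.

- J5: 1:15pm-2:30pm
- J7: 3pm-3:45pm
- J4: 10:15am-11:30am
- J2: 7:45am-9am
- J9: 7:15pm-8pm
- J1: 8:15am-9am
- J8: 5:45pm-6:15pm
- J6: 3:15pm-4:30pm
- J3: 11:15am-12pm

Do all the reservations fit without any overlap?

Sorted by start: J2, J1, J4, J3, J5, J7, J6, J8, J9.
J1 starts before J2 ends → J2 and J1 overlap.
That's a conflict, so the schedule is not conflict-free.

No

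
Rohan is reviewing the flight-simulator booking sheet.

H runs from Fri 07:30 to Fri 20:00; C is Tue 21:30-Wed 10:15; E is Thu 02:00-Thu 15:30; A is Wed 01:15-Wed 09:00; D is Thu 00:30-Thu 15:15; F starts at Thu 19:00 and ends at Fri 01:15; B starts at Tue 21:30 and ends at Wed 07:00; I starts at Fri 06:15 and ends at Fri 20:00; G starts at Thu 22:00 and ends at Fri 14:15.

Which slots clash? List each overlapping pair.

Check each pair: they overlap iff neither finishes before the other starts.
Sorted by start: B, C, A, D, E, F, G, I, H.
C starts before B ends → B and C overlap.
A starts before B ends → B and A overlap.
D starts after B ends, so B has no further overlaps.
A starts before C ends → C and A overlap.
D starts after C ends, so C has no further overlaps.
D starts after A ends, so A has no further overlaps.
E starts before D ends → D and E overlap.
F starts after D ends, so D has no further overlaps.
F starts after E ends, so E has no further overlaps.
G starts before F ends → F and G overlap.
I starts after F ends, so F has no further overlaps.
I starts before G ends → G and I overlap.
H starts before G ends → G and H overlap.
H starts before I ends → I and H overlap.

A & B, A & C, B & C, D & E, F & G, G & H, G & I, H & I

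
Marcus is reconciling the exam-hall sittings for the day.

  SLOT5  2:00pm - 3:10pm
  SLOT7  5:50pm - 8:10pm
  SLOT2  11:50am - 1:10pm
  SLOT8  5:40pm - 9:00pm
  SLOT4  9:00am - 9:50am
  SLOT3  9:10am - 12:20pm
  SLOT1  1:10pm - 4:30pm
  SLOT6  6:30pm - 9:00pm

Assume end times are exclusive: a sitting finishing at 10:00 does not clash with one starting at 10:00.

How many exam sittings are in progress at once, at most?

Sort all start/end points and keep a running count:
9:00am start SLOT4 → 1
9:10am start SLOT3 → 2
9:50am end SLOT4 → 1
11:50am start SLOT2 → 2
12:20pm end SLOT3 → 1
1:10pm end SLOT2 → 0
1:10pm start SLOT1 → 1
2:00pm start SLOT5 → 2
3:10pm end SLOT5 → 1
4:30pm end SLOT1 → 0
5:40pm start SLOT8 → 1
5:50pm start SLOT7 → 2
6:30pm start SLOT6 → 3
8:10pm end SLOT7 → 2
9:00pm end SLOT6 → 1
9:00pm end SLOT8 → 0
Peak is 3, at 6:30pm (SLOT6, SLOT7, SLOT8).

3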